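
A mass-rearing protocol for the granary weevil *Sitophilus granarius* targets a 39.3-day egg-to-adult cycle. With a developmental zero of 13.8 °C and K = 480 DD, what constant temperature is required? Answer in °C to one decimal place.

Required daily accumulation = 480 / 39.3 = 12.214 DD/day.
T = T_base + 12.214 = 13.8 + 12.214 = 26.014 ≈ 26.0 °C.

26.0 °C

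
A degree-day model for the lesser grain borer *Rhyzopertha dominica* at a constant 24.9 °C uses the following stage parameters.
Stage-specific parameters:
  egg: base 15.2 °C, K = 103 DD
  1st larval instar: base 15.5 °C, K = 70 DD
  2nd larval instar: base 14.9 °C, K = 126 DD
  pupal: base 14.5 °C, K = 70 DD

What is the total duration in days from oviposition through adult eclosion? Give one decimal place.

egg: 103 / (24.9 − 15.2) = 103 / 9.7 = 10.619 d.
1st larval instar: 70 / (24.9 − 15.5) = 70 / 9.4 = 7.447 d.
2nd larval instar: 126 / (24.9 − 14.9) = 126 / 10.0 = 12.600 d.
pupal: 70 / (24.9 − 14.5) = 70 / 10.4 = 6.731 d.
Sum = 37.396 ≈ 37.4 days.

37.4 days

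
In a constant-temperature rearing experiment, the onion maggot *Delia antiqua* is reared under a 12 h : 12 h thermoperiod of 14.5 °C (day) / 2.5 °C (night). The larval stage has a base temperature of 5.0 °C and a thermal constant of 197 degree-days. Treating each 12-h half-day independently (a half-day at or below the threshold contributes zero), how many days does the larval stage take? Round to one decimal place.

41.5 days

Day half: max(0, 14.5 − 5.0) × 0.5 = 9.5 × 0.5 = 4.75 DD.
Night half: max(0, 2.5 − 5.0) × 0.5 = 0.0 × 0.5 = 0.00 DD.
Per 24 h: 4.75 DD/day.
Duration = 197 / 4.75 = 41.474 ≈ 41.5 days.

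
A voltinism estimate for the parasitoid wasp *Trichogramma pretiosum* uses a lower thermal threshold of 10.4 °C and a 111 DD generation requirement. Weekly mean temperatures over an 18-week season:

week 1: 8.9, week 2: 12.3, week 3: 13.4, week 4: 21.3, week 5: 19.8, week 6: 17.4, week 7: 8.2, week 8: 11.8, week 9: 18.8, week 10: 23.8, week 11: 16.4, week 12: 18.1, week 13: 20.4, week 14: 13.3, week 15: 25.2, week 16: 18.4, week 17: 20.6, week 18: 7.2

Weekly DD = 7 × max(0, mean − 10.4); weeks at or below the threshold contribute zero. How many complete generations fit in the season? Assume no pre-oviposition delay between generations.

7 generations

Weekly DD (7 × max(0, T̄ − 10.4)): 0.0, 13.3, 21.0, 76.3, 65.8, 49.0, 0.0, 9.8, 58.8, 93.8, 42.0, 53.9, 70.0, 20.3, 103.6, 56.0, 71.4, 0.0.
Season total = 805.0 DD.
Complete generations = ⌊805.0 / 111⌋ = 7.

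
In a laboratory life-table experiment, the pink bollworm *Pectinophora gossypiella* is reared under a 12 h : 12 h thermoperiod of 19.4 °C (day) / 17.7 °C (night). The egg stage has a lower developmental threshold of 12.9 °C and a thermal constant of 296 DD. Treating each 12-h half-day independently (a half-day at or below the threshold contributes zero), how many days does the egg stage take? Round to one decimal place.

52.4 days

Day half: max(0, 19.4 − 12.9) × 0.5 = 6.5 × 0.5 = 3.25 DD.
Night half: max(0, 17.7 − 12.9) × 0.5 = 4.8 × 0.5 = 2.40 DD.
Per 24 h: 5.65 DD/day.
Duration = 296 / 5.65 = 52.389 ≈ 52.4 days.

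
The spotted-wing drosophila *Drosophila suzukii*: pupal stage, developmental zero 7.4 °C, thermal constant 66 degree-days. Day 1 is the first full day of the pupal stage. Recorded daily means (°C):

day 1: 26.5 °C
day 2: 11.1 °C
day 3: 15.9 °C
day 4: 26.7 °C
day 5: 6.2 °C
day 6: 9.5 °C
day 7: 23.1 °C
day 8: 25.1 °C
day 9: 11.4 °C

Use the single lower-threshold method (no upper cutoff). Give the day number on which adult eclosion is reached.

day 7

Daily DD above 7.4 °C: 19.1, 3.7, 8.5, 19.3, 0.0, 2.1, 15.7, 17.7, 4.0.
Cumulative: 19.1, 22.8, 31.3, 50.6, 50.6, 52.7, 68.4, 86.1, 90.1.
The total first reaches 66 DD on day 7.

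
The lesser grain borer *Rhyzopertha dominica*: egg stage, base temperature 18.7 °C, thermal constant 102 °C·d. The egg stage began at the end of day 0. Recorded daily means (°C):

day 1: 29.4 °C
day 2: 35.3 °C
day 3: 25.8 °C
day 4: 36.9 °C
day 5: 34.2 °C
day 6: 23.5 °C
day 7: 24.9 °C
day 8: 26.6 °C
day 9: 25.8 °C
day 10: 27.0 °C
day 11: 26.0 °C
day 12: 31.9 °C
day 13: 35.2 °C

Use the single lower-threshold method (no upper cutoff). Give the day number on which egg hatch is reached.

Daily DD above 18.7 °C: 10.7, 16.6, 7.1, 18.2, 15.5, 4.8, 6.2, 7.9, 7.1, 8.3, 7.3, 13.2, 16.5.
Cumulative: 10.7, 27.3, 34.4, 52.6, 68.1, 72.9, 79.1, 87.0, 94.1, 102.4, 109.7, 122.9, 139.4.
The total first reaches 102 DD on day 10.

day 10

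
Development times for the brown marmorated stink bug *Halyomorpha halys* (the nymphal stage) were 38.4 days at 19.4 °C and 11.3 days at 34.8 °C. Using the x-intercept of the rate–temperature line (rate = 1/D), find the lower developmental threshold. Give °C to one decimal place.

13.0 °C

Equal thermal constants: D₁(T₁ − T_b) = D₂(T₂ − T_b).
38.4·(19.4 − T_b) = 11.3·(34.8 − T_b)
T_b = (38.4·19.4 − 11.3·34.8) / (38.4 − 11.3) = 351.72 / 27.1 = 12.979 °C ≈ 13.0 °C.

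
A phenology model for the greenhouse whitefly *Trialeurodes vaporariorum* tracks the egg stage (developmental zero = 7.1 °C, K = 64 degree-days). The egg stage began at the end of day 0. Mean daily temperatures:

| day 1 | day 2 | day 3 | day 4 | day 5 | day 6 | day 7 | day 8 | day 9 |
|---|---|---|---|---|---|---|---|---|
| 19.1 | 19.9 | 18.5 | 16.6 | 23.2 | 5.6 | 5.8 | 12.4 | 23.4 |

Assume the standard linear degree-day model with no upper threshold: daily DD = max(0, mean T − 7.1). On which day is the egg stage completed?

day 8

Daily DD above 7.1 °C: 12.0, 12.8, 11.4, 9.5, 16.1, 0.0, 0.0, 5.3, 16.3.
Cumulative: 12.0, 24.8, 36.2, 45.7, 61.8, 61.8, 61.8, 67.1, 83.4.
The total first reaches 64 DD on day 8.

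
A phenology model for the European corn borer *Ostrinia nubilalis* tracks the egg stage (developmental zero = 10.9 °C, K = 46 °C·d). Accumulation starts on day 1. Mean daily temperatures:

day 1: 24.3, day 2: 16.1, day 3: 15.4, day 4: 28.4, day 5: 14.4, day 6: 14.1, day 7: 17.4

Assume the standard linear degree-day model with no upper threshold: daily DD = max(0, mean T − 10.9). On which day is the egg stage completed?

Daily DD above 10.9 °C: 13.4, 5.2, 4.5, 17.5, 3.5, 3.2, 6.5.
Cumulative: 13.4, 18.6, 23.1, 40.6, 44.1, 47.3, 53.8.
The total first reaches 46 DD on day 6.

day 6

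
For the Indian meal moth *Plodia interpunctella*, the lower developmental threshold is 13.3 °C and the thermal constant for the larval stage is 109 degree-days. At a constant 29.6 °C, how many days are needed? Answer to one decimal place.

6.7 days

Daily accumulation = 29.6 − 13.3 = 16.3 DD/day.
Duration = 109 / 16.3 = 6.687 ≈ 6.7 days.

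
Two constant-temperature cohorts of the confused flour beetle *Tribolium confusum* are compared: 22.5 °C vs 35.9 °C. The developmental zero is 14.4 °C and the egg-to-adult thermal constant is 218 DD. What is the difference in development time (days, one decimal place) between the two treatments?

16.8 days

At 22.5 °C: 218 / (22.5 − 14.4) = 218 / 8.1 = 26.914 d.
At 35.9 °C: 218 / (35.9 − 14.4) = 218 / 21.5 = 10.140 d.
Difference = |26.914 − 10.140| = 16.774 ≈ 16.8 days.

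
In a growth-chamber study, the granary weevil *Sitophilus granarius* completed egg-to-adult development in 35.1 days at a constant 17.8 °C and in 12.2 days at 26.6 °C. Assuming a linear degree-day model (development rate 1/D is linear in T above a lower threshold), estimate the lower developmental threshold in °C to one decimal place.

Equal thermal constants: D₁(T₁ − T_b) = D₂(T₂ − T_b).
35.1·(17.8 − T_b) = 12.2·(26.6 − T_b)
T_b = (35.1·17.8 − 12.2·26.6) / (35.1 − 12.2) = 300.26 / 22.9 = 13.112 °C ≈ 13.1 °C.

13.1 °C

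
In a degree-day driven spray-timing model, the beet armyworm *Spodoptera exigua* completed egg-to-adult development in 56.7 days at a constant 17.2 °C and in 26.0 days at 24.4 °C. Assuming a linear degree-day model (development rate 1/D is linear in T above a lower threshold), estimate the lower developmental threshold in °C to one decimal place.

11.1 °C

Under the model K = D·(T − T_b), so D₁·(T₁ − T_b) = D₂·(T₂ − T_b).
56.7·(17.2 − T_b) = 26.0·(24.4 − T_b)
T_b = (56.7·17.2 − 26.0·24.4) / (56.7 − 26.0) = 340.84 / 30.7 = 11.102 °C ≈ 11.1 °C.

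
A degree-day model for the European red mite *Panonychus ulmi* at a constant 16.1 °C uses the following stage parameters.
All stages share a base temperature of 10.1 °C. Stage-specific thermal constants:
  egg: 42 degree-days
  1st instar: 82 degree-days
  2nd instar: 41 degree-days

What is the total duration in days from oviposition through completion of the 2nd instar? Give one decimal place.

Daily accumulation at 16.1 °C = 16.1 − 10.1 = 6.0 DD/day.
Total K = 42 + 82 + 41 = 165 DD.
Total duration = 165 / 6.0 = 27.500 ≈ 27.5 days.

27.5 days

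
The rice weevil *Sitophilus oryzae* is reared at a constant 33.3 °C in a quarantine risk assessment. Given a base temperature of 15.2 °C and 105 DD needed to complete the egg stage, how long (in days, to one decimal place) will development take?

Daily accumulation = 33.3 − 15.2 = 18.1 DD/day.
Duration = 105 / 18.1 = 5.801 ≈ 5.8 days.

5.8 days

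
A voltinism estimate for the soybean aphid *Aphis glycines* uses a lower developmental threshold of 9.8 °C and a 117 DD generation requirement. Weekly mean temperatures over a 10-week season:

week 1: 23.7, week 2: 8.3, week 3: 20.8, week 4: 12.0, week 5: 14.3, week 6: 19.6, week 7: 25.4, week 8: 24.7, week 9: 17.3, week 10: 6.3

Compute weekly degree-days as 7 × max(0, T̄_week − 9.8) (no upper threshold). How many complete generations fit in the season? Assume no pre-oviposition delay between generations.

4 generations

Weekly DD (7 × max(0, T̄ − 9.8)): 97.3, 0.0, 77.0, 15.4, 31.5, 68.6, 109.2, 104.3, 52.5, 0.0.
Season total = 555.8 DD.
Complete generations = ⌊555.8 / 117⌋ = 4.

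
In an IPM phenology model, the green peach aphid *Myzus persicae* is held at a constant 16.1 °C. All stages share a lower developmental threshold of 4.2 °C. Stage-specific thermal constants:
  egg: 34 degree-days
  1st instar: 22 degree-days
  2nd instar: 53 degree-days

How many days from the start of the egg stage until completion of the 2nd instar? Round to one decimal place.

9.2 days

Daily accumulation at 16.1 °C = 16.1 − 4.2 = 11.9 DD/day.
Total K = 34 + 22 + 53 = 109 DD.
Total duration = 109 / 11.9 = 9.160 ≈ 9.2 days.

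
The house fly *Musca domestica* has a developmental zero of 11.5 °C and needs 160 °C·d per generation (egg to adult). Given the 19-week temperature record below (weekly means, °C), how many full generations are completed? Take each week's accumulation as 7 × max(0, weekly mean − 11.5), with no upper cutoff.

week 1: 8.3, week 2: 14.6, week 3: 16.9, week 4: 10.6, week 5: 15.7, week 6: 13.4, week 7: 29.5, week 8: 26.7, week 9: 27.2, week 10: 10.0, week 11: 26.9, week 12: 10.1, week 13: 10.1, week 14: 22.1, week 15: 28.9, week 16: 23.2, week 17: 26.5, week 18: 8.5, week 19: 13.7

Weekly DD (7 × max(0, T̄ − 11.5)): 0.0, 21.7, 37.8, 0.0, 29.4, 13.3, 126.0, 106.4, 109.9, 0.0, 107.8, 0.0, 0.0, 74.2, 121.8, 81.9, 105.0, 0.0, 15.4.
Season total = 950.6 DD.
Complete generations = ⌊950.6 / 160⌋ = 5.

5 generations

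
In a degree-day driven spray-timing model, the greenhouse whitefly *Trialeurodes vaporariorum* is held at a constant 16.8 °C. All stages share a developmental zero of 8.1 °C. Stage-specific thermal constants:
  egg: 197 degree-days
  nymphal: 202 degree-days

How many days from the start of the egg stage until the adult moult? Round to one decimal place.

Daily accumulation at 16.8 °C = 16.8 − 8.1 = 8.7 DD/day.
Total K = 197 + 202 = 399 DD.
Total duration = 399 / 8.7 = 45.862 ≈ 45.9 days.

45.9 days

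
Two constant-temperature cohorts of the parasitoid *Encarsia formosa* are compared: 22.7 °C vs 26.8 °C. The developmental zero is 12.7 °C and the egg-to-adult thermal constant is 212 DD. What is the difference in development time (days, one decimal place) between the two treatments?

6.2 days

At 22.7 °C: 212 / (22.7 − 12.7) = 212 / 10.0 = 21.200 d.
At 26.8 °C: 212 / (26.8 − 12.7) = 212 / 14.1 = 15.035 d.
Difference = |21.200 − 15.035| = 6.165 ≈ 6.2 days.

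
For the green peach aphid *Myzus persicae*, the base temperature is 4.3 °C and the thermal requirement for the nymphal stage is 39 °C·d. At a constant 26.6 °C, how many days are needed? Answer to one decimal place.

1.7 days

Daily accumulation = 26.6 − 4.3 = 22.3 DD/day.
Duration = 39 / 22.3 = 1.749 ≈ 1.7 days.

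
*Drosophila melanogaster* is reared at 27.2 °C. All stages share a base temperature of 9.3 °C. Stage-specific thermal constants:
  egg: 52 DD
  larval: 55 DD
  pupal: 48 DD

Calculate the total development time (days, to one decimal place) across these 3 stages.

Daily accumulation at 27.2 °C = 27.2 − 9.3 = 17.9 DD/day.
Total K = 52 + 55 + 48 = 155 DD.
Total duration = 155 / 17.9 = 8.659 ≈ 8.7 days.

8.7 days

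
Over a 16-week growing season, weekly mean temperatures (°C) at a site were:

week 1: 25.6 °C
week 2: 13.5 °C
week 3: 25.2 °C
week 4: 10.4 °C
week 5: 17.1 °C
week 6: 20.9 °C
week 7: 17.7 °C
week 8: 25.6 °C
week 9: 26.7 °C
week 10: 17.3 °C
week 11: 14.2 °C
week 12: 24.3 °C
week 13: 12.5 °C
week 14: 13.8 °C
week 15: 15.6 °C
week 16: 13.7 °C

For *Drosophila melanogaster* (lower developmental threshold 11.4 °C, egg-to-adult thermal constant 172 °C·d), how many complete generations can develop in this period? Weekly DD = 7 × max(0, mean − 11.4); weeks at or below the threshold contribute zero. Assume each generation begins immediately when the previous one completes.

Weekly DD (7 × max(0, T̄ − 11.4)): 99.4, 14.7, 96.6, 0.0, 39.9, 66.5, 44.1, 99.4, 107.1, 41.3, 19.6, 90.3, 7.7, 16.8, 29.4, 16.1.
Season total = 788.9 DD.
Complete generations = ⌊788.9 / 172⌋ = 4.

4 generations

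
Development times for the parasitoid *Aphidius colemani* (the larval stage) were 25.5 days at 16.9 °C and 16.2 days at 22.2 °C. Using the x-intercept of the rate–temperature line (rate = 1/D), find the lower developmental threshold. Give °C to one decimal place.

7.7 °C

Equal thermal constants: D₁(T₁ − T_b) = D₂(T₂ − T_b).
25.5·(16.9 − T_b) = 16.2·(22.2 − T_b)
T_b = (25.5·16.9 − 16.2·22.2) / (25.5 − 16.2) = 71.31 / 9.3 = 7.668 °C ≈ 7.7 °C.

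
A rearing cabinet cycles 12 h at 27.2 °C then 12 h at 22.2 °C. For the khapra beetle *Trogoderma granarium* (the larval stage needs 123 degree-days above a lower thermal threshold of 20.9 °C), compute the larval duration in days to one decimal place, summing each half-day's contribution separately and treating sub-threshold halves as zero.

Day half: max(0, 27.2 − 20.9) × 0.5 = 6.3 × 0.5 = 3.15 DD.
Night half: max(0, 22.2 − 20.9) × 0.5 = 1.3 × 0.5 = 0.65 DD.
Per 24 h: 3.80 DD/day.
Duration = 123 / 3.80 = 32.368 ≈ 32.4 days.

32.4 days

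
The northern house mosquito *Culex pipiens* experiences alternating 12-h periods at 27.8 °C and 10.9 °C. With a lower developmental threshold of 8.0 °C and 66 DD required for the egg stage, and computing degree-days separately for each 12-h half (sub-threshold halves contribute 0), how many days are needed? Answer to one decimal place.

Day half: max(0, 27.8 − 8.0) × 0.5 = 19.8 × 0.5 = 9.90 DD.
Night half: max(0, 10.9 − 8.0) × 0.5 = 2.9 × 0.5 = 1.45 DD.
Per 24 h: 11.35 DD/day.
Duration = 66 / 11.35 = 5.815 ≈ 5.8 days.

5.8 days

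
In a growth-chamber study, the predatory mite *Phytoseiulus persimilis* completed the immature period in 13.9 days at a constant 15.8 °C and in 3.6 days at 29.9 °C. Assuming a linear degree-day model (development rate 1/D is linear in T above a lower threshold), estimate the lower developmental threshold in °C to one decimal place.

Linear rate model ⇒ the product D·(T − T_b) is constant across temperatures.
13.9·(15.8 − T_b) = 3.6·(29.9 − T_b)
T_b = (13.9·15.8 − 3.6·29.9) / (13.9 − 3.6) = 111.98 / 10.3 = 10.872 °C ≈ 10.9 °C.

10.9 °C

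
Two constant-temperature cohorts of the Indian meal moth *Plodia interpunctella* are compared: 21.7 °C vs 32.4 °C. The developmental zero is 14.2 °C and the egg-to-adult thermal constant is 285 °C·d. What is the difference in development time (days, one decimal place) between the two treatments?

At 21.7 °C: 285 / (21.7 − 14.2) = 285 / 7.5 = 38.000 d.
At 32.4 °C: 285 / (32.4 − 14.2) = 285 / 18.2 = 15.659 d.
Difference = |38.000 − 15.659| = 22.341 ≈ 22.3 days.

22.3 days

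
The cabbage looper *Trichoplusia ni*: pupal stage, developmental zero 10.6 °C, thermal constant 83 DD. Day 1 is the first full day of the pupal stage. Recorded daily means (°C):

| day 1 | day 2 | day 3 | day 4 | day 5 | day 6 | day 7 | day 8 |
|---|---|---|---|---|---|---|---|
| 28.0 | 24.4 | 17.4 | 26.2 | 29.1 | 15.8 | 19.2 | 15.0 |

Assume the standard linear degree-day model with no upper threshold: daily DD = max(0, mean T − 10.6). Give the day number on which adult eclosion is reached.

day 7

Daily DD above 10.6 °C: 17.4, 13.8, 6.8, 15.6, 18.5, 5.2, 8.6, 4.4.
Cumulative: 17.4, 31.2, 38.0, 53.6, 72.1, 77.3, 85.9, 90.3.
The total first reaches 83 DD on day 7.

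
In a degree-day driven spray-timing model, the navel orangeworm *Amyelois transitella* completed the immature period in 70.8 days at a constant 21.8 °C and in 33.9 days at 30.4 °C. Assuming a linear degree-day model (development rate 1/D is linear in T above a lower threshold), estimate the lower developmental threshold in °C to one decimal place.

Equal thermal constants: D₁(T₁ − T_b) = D₂(T₂ − T_b).
70.8·(21.8 − T_b) = 33.9·(30.4 − T_b)
T_b = (70.8·21.8 − 33.9·30.4) / (70.8 − 33.9) = 512.88 / 36.9 = 13.899 °C ≈ 13.9 °C.

13.9 °C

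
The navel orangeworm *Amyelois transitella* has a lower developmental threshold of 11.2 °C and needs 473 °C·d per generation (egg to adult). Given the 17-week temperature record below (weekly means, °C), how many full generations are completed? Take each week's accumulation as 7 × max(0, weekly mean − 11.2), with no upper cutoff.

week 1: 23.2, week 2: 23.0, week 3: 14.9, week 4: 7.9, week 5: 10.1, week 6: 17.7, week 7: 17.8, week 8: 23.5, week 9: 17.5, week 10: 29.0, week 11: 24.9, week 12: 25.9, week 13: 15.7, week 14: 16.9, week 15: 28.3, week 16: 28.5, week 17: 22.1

2 generations

Weekly DD (7 × max(0, T̄ − 11.2)): 84.0, 82.6, 25.9, 0.0, 0.0, 45.5, 46.2, 86.1, 44.1, 124.6, 95.9, 102.9, 31.5, 39.9, 119.7, 121.1, 76.3.
Season total = 1126.3 DD.
Complete generations = ⌊1126.3 / 473⌋ = 2.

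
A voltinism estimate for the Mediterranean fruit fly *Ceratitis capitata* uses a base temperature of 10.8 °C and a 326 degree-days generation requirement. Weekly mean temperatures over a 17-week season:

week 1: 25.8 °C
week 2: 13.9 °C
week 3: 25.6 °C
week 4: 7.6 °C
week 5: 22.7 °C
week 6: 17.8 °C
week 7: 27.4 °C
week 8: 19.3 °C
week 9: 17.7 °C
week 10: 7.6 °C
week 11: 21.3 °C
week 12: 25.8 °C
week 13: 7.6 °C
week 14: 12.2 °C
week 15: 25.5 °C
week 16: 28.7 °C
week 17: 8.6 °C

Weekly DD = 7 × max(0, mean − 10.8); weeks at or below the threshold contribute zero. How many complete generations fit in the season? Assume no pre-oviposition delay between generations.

3 generations

Weekly DD (7 × max(0, T̄ − 10.8)): 105.0, 21.7, 103.6, 0.0, 83.3, 49.0, 116.2, 59.5, 48.3, 0.0, 73.5, 105.0, 0.0, 9.8, 102.9, 125.3, 0.0.
Season total = 1003.1 DD.
Complete generations = ⌊1003.1 / 326⌋ = 3.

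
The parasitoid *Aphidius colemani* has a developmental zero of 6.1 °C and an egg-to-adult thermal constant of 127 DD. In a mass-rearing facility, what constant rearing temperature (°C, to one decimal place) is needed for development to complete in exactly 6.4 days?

25.9 °C

Required daily accumulation = 127 / 6.4 = 19.844 DD/day.
T = T_base + 19.844 = 6.1 + 19.844 = 25.944 ≈ 25.9 °C.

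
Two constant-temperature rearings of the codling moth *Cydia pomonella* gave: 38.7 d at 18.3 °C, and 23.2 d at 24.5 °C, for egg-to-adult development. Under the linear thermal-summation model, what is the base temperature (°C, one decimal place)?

Equal thermal constants: D₁(T₁ − T_b) = D₂(T₂ − T_b).
38.7·(18.3 − T_b) = 23.2·(24.5 − T_b)
T_b = (38.7·18.3 − 23.2·24.5) / (38.7 − 23.2) = 139.81 / 15.5 = 9.020 °C ≈ 9.0 °C.

9.0 °C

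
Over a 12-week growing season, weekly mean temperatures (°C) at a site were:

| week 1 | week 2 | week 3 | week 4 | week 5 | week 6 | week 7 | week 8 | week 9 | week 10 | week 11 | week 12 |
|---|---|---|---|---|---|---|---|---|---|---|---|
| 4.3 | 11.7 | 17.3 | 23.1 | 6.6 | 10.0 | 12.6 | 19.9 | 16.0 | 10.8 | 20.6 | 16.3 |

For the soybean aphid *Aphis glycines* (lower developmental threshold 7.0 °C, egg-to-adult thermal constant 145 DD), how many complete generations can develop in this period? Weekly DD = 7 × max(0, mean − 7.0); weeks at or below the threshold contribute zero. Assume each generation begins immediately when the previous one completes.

Weekly DD (7 × max(0, T̄ − 7.0)): 0.0, 32.9, 72.1, 112.7, 0.0, 21.0, 39.2, 90.3, 63.0, 26.6, 95.2, 65.1.
Season total = 618.1 DD.
Complete generations = ⌊618.1 / 145⌋ = 4.

4 generations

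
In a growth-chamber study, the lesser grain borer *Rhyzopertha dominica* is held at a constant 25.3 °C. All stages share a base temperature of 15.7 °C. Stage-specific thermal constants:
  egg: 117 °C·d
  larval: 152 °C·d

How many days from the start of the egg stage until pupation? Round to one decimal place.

Daily accumulation at 25.3 °C = 25.3 − 15.7 = 9.6 DD/day.
Total K = 117 + 152 = 269 DD.
Total duration = 269 / 9.6 = 28.021 ≈ 28.0 days.

28.0 days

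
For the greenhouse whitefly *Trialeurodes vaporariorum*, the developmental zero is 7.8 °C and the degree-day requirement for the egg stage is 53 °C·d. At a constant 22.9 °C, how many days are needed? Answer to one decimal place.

3.5 days

Daily accumulation = 22.9 − 7.8 = 15.1 DD/day.
Duration = 53 / 15.1 = 3.510 ≈ 3.5 days.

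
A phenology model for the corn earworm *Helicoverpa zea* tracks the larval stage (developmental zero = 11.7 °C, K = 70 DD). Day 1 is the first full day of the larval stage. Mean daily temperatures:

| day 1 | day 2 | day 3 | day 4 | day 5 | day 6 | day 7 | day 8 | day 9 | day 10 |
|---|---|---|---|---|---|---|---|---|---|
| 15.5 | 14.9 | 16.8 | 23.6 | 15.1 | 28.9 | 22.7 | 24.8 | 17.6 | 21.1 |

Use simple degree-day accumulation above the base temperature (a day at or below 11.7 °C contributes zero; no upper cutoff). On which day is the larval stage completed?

day 9

Daily DD above 11.7 °C: 3.8, 3.2, 5.1, 11.9, 3.4, 17.2, 11.0, 13.1, 5.9, 9.4.
Cumulative: 3.8, 7.0, 12.1, 24.0, 27.4, 44.6, 55.6, 68.7, 74.6, 84.0.
The total first reaches 70 DD on day 9.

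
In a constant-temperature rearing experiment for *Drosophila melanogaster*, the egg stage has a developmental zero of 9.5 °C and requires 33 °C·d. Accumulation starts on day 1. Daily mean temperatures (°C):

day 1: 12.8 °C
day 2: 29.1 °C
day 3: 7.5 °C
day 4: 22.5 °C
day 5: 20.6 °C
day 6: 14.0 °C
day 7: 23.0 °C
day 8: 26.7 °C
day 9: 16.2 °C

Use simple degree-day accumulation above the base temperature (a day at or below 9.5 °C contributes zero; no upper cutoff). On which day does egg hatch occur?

Daily DD above 9.5 °C: 3.3, 19.6, 0.0, 13.0, 11.1, 4.5, 13.5, 17.2, 6.7.
Cumulative: 3.3, 22.9, 22.9, 35.9, 47.0, 51.5, 65.0, 82.2, 88.9.
The total first reaches 33 DD on day 4.

day 4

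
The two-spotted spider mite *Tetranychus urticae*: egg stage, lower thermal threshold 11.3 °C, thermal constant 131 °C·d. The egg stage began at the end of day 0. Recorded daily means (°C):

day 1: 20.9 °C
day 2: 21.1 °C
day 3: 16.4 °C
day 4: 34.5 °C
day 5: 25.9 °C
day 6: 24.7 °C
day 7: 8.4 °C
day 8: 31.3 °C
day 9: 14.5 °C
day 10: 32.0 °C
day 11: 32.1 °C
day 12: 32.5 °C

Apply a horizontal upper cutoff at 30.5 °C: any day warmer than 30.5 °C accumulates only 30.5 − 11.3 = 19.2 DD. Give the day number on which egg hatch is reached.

day 11

Daily DD above 11.3 °C (capped at 19.2): 9.6, 9.8, 5.1, 19.2, 14.6, 13.4, 0.0, 19.2, 3.2, 19.2, 19.2, 19.2.
Cumulative: 9.6, 19.4, 24.5, 43.7, 58.3, 71.7, 71.7, 90.9, 94.1, 113.3, 132.5, 151.7.
The total first reaches 131 DD on day 11.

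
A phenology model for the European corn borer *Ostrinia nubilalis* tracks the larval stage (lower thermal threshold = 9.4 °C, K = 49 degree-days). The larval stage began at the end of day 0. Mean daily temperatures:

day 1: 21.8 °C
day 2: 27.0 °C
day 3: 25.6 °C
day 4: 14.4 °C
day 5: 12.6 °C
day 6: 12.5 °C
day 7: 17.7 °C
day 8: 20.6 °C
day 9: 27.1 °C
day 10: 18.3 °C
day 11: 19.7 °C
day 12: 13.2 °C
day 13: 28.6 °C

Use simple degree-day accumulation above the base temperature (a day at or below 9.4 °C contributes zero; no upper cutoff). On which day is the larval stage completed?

day 4

Daily DD above 9.4 °C: 12.4, 17.6, 16.2, 5.0, 3.2, 3.1, 8.3, 11.2, 17.7, 8.9, 10.3, 3.8, 19.2.
Cumulative: 12.4, 30.0, 46.2, 51.2, 54.4, 57.5, 65.8, 77.0, 94.7, 103.6, 113.9, 117.7, 136.9.
The total first reaches 49 DD on day 4.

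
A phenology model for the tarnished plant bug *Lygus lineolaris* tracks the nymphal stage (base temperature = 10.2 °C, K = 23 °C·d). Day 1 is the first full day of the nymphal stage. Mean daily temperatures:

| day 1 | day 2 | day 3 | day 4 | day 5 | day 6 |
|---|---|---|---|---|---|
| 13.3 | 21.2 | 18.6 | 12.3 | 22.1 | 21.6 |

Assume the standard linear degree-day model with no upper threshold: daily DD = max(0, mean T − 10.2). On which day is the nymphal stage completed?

day 4

Daily DD above 10.2 °C: 3.1, 11.0, 8.4, 2.1, 11.9, 11.4.
Cumulative: 3.1, 14.1, 22.5, 24.6, 36.5, 47.9.
The total first reaches 23 DD on day 4.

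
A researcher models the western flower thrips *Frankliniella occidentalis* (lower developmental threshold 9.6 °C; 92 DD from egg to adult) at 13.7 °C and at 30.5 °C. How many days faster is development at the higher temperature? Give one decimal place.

18.0 days

At 13.7 °C: 92 / (13.7 − 9.6) = 92 / 4.1 = 22.439 d.
At 30.5 °C: 92 / (30.5 − 9.6) = 92 / 20.9 = 4.402 d.
Difference = |22.439 − 4.402| = 18.037 ≈ 18.0 days.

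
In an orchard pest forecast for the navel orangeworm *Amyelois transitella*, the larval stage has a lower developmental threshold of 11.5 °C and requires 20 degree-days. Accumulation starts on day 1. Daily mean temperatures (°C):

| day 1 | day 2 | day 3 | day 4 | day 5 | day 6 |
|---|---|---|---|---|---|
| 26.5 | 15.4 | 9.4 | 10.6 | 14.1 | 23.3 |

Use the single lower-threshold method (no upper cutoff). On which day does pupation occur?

day 5

Daily DD above 11.5 °C: 15.0, 3.9, 0.0, 0.0, 2.6, 11.8.
Cumulative: 15.0, 18.9, 18.9, 18.9, 21.5, 33.3.
The total first reaches 20 DD on day 5.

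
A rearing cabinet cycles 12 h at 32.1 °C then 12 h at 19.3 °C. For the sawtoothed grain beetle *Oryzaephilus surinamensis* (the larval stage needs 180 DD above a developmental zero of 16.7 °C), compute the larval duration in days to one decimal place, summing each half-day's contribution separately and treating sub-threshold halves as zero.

20.0 days

Day half: max(0, 32.1 − 16.7) × 0.5 = 15.4 × 0.5 = 7.70 DD.
Night half: max(0, 19.3 − 16.7) × 0.5 = 2.6 × 0.5 = 1.30 DD.
Per 24 h: 9.00 DD/day.
Duration = 180 / 9.00 = 20.000 ≈ 20.0 days.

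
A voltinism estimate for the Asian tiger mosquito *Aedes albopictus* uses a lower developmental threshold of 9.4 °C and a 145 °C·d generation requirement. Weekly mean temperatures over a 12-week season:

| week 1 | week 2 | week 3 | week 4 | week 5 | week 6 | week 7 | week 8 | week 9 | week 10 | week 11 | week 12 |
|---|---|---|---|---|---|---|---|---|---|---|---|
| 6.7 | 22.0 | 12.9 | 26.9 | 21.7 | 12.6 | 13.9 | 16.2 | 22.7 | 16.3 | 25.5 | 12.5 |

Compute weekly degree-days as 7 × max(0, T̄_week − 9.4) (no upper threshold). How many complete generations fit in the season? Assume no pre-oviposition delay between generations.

Weekly DD (7 × max(0, T̄ − 9.4)): 0.0, 88.2, 24.5, 122.5, 86.1, 22.4, 31.5, 47.6, 93.1, 48.3, 112.7, 21.7.
Season total = 698.6 DD.
Complete generations = ⌊698.6 / 145⌋ = 4.

4 generations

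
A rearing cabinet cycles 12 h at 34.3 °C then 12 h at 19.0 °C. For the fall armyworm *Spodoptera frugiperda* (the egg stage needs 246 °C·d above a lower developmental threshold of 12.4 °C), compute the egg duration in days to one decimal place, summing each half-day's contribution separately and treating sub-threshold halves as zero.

17.3 days

Day half: max(0, 34.3 − 12.4) × 0.5 = 21.9 × 0.5 = 10.95 DD.
Night half: max(0, 19.0 − 12.4) × 0.5 = 6.6 × 0.5 = 3.30 DD.
Per 24 h: 14.25 DD/day.
Duration = 246 / 14.25 = 17.263 ≈ 17.3 days.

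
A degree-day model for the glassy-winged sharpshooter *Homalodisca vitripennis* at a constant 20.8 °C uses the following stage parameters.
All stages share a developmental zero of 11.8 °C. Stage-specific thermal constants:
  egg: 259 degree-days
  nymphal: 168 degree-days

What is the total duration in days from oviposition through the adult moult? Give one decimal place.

Daily accumulation at 20.8 °C = 20.8 − 11.8 = 9.0 DD/day.
Total K = 259 + 168 = 427 DD.
Total duration = 427 / 9.0 = 47.444 ≈ 47.4 days.

47.4 days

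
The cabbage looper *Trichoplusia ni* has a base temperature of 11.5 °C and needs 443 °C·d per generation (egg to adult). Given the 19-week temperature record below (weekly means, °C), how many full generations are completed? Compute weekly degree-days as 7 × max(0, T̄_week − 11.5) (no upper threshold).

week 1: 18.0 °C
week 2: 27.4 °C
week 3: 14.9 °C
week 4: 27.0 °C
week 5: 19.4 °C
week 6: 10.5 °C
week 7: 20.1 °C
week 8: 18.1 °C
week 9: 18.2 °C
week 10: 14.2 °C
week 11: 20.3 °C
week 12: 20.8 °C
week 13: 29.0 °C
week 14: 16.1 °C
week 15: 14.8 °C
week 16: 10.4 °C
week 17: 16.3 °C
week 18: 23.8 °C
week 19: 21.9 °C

2 generations

Weekly DD (7 × max(0, T̄ − 11.5)): 45.5, 111.3, 23.8, 108.5, 55.3, 0.0, 60.2, 46.2, 46.9, 18.9, 61.6, 65.1, 122.5, 32.2, 23.1, 0.0, 33.6, 86.1, 72.8.
Season total = 1013.6 DD.
Complete generations = ⌊1013.6 / 443⌋ = 2.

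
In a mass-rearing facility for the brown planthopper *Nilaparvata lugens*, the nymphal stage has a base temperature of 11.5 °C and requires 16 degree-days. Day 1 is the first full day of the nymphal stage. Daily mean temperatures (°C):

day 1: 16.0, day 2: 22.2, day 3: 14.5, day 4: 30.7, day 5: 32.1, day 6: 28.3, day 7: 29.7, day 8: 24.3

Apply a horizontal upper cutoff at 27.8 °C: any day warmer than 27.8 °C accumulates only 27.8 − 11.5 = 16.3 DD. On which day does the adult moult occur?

day 3

Daily DD above 11.5 °C (capped at 16.3): 4.5, 10.7, 3.0, 16.3, 16.3, 16.3, 16.3, 12.8.
Cumulative: 4.5, 15.2, 18.2, 34.5, 50.8, 67.1, 83.4, 96.2.
The total first reaches 16 DD on day 3.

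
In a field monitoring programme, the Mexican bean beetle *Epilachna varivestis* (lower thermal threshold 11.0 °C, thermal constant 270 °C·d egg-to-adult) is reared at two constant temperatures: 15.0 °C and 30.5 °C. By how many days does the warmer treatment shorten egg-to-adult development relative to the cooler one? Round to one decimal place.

53.7 days

At 15.0 °C: 270 / (15.0 − 11.0) = 270 / 4.0 = 67.500 d.
At 30.5 °C: 270 / (30.5 − 11.0) = 270 / 19.5 = 13.846 d.
Difference = |67.500 − 13.846| = 53.654 ≈ 53.7 days.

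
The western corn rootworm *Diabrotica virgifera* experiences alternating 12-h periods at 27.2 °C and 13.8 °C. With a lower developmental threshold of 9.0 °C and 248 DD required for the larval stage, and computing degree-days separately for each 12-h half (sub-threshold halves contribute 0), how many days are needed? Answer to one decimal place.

Day half: max(0, 27.2 − 9.0) × 0.5 = 18.2 × 0.5 = 9.10 DD.
Night half: max(0, 13.8 − 9.0) × 0.5 = 4.8 × 0.5 = 2.40 DD.
Per 24 h: 11.50 DD/day.
Duration = 248 / 11.50 = 21.565 ≈ 21.6 days.

21.6 days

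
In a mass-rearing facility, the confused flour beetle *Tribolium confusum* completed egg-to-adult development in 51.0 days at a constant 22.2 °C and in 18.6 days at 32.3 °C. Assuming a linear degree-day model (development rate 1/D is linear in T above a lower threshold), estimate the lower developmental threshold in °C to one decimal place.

Equal thermal constants: D₁(T₁ − T_b) = D₂(T₂ − T_b).
51.0·(22.2 − T_b) = 18.6·(32.3 − T_b)
T_b = (51.0·22.2 − 18.6·32.3) / (51.0 − 18.6) = 531.42 / 32.4 = 16.402 °C ≈ 16.4 °C.

16.4 °C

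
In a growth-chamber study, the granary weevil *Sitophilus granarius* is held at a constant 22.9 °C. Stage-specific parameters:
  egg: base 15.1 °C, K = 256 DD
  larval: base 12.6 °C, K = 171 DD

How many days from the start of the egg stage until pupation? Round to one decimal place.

egg: 256 / (22.9 − 15.1) = 256 / 7.8 = 32.821 d.
larval: 171 / (22.9 − 12.6) = 171 / 10.3 = 16.602 d.
Sum = 49.422 ≈ 49.4 days.

49.4 days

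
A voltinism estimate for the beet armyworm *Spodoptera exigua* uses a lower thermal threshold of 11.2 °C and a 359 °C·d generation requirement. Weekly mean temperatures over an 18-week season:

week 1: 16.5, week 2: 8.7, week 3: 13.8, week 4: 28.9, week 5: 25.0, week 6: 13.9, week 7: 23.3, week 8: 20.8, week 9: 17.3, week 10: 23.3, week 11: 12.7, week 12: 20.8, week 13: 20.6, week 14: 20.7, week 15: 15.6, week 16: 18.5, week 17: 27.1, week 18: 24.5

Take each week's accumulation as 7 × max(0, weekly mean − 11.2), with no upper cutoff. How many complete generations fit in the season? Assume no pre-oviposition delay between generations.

Weekly DD (7 × max(0, T̄ − 11.2)): 37.1, 0.0, 18.2, 123.9, 96.6, 18.9, 84.7, 67.2, 42.7, 84.7, 10.5, 67.2, 65.8, 66.5, 30.8, 51.1, 111.3, 93.1.
Season total = 1070.3 DD.
Complete generations = ⌊1070.3 / 359⌋ = 2.

2 generations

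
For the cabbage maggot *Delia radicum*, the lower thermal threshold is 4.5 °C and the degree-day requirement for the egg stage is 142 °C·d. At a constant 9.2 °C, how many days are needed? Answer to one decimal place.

Daily accumulation = 9.2 − 4.5 = 4.7 DD/day.
Duration = 142 / 4.7 = 30.213 ≈ 30.2 days.

30.2 days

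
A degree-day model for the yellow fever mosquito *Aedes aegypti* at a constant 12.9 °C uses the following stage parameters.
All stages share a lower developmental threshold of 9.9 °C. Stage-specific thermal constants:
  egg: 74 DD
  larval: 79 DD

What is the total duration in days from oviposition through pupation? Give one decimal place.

Daily accumulation at 12.9 °C = 12.9 − 9.9 = 3.0 DD/day.
Total K = 74 + 79 = 153 DD.
Total duration = 153 / 3.0 = 51.000 ≈ 51.0 days.

51.0 days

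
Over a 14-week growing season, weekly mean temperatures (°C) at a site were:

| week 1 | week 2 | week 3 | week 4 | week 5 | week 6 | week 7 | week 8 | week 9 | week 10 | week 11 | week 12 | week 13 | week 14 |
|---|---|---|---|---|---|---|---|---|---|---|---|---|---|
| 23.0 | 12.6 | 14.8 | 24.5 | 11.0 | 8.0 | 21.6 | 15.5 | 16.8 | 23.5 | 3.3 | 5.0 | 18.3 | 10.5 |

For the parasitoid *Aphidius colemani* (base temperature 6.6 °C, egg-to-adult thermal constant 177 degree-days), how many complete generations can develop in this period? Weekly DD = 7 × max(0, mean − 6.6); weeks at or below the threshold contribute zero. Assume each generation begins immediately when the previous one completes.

4 generations

Weekly DD (7 × max(0, T̄ − 6.6)): 114.8, 42.0, 57.4, 125.3, 30.8, 9.8, 105.0, 62.3, 71.4, 118.3, 0.0, 0.0, 81.9, 27.3.
Season total = 846.3 DD.
Complete generations = ⌊846.3 / 177⌋ = 4.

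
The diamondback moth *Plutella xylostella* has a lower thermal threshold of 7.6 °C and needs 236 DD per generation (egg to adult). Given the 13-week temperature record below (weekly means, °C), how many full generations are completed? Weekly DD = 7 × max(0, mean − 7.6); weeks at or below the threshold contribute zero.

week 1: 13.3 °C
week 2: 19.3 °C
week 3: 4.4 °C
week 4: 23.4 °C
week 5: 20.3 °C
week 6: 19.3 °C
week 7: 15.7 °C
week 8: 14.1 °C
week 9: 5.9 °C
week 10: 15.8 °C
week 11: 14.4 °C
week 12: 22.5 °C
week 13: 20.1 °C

3 generations

Weekly DD (7 × max(0, T̄ − 7.6)): 39.9, 81.9, 0.0, 110.6, 88.9, 81.9, 56.7, 45.5, 0.0, 57.4, 47.6, 104.3, 87.5.
Season total = 802.2 DD.
Complete generations = ⌊802.2 / 236⌋ = 3.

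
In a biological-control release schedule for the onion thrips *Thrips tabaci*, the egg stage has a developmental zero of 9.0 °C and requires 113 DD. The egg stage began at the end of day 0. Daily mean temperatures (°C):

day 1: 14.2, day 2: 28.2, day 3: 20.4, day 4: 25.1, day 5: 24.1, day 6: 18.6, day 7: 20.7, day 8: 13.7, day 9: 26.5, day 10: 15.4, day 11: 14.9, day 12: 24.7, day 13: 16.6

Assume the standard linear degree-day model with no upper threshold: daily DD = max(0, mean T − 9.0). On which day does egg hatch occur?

day 10

Daily DD above 9.0 °C: 5.2, 19.2, 11.4, 16.1, 15.1, 9.6, 11.7, 4.7, 17.5, 6.4, 5.9, 15.7, 7.6.
Cumulative: 5.2, 24.4, 35.8, 51.9, 67.0, 76.6, 88.3, 93.0, 110.5, 116.9, 122.8, 138.5, 146.1.
The total first reaches 113 DD on day 10.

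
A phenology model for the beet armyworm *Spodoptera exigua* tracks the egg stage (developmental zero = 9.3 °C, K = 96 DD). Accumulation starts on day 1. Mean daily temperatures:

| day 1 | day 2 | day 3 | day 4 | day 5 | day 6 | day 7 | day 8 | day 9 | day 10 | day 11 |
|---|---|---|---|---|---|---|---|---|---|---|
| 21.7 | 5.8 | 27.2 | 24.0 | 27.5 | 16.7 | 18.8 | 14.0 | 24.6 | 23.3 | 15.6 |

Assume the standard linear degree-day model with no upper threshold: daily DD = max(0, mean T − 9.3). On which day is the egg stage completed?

day 9

Daily DD above 9.3 °C: 12.4, 0.0, 17.9, 14.7, 18.2, 7.4, 9.5, 4.7, 15.3, 14.0, 6.3.
Cumulative: 12.4, 12.4, 30.3, 45.0, 63.2, 70.6, 80.1, 84.8, 100.1, 114.1, 120.4.
The total first reaches 96 DD on day 9.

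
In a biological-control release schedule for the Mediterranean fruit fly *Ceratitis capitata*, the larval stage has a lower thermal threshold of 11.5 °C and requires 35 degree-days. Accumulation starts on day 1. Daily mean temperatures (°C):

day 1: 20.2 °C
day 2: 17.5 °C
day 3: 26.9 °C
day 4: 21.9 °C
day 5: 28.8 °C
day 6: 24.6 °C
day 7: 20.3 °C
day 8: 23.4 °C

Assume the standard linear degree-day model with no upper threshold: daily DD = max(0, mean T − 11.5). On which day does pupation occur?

Daily DD above 11.5 °C: 8.7, 6.0, 15.4, 10.4, 17.3, 13.1, 8.8, 11.9.
Cumulative: 8.7, 14.7, 30.1, 40.5, 57.8, 70.9, 79.7, 91.6.
The total first reaches 35 DD on day 4.

day 4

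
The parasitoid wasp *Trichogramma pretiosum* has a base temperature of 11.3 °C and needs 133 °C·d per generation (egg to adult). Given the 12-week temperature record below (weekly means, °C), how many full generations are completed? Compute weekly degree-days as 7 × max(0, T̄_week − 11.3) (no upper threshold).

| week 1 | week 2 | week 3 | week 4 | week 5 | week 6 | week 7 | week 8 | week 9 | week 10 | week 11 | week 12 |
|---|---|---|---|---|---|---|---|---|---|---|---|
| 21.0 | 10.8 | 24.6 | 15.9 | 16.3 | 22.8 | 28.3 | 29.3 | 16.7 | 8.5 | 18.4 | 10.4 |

Weekly DD (7 × max(0, T̄ − 11.3)): 67.9, 0.0, 93.1, 32.2, 35.0, 80.5, 119.0, 126.0, 37.8, 0.0, 49.7, 0.0.
Season total = 641.2 DD.
Complete generations = ⌊641.2 / 133⌋ = 4.

4 generations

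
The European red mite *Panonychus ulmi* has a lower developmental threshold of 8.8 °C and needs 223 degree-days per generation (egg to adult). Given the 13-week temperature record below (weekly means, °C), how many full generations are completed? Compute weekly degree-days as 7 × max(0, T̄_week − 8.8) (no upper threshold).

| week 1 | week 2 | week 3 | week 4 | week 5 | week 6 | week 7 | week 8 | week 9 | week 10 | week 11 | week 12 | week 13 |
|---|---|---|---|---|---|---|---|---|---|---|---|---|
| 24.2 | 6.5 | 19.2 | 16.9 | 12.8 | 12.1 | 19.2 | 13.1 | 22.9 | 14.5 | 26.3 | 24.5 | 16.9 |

Weekly DD (7 × max(0, T̄ − 8.8)): 107.8, 0.0, 72.8, 56.7, 28.0, 23.1, 72.8, 30.1, 98.7, 39.9, 122.5, 109.9, 56.7.
Season total = 819.0 DD.
Complete generations = ⌊819.0 / 223⌋ = 3.

3 generations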